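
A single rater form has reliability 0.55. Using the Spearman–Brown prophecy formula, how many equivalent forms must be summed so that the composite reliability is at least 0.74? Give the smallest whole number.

3

k ≥ ρ*(1−ρ₁)/(ρ₁(1−ρ*)) = 0.74·0.45 / (0.55·0.26) = 2.329.
Smallest integer k = 3.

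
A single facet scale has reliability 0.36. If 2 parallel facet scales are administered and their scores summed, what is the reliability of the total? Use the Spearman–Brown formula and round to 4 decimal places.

0.5294

ρ_k = kρ / (1 + (k−1)ρ) = 2·0.36 / (1 + 1·0.36) = 0.720 / 1.360 = 0.5294.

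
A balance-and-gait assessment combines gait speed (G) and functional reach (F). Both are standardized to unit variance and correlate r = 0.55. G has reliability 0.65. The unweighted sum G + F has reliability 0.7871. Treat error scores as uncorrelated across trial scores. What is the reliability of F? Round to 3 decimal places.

0.690

Var(G+F) = 2 + 2·0.55 = 3.100.
True-score variance = ρ_G + ρ_F + 2·0.55, so 0.7871 = (0.65 + ρ_F + 1.10) / 3.100.
ρ_F = 0.7871·3.100 − 0.65 − 1.10 = 0.690.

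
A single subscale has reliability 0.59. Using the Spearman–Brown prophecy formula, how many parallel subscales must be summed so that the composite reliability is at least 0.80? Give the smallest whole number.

k ≥ ρ*(1−ρ₁)/(ρ₁(1−ρ*)) = 0.80·0.41 / (0.59·0.20) = 2.780.
Smallest integer k = 3.

3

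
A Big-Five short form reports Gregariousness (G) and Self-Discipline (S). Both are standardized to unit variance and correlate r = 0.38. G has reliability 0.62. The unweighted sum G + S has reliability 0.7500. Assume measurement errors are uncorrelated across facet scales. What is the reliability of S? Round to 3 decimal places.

Var(G+S) = 2 + 2·0.38 = 2.760.
True-score variance = ρ_G + ρ_S + 2·0.38, so 0.7500 = (0.62 + ρ_S + 0.76) / 2.760.
ρ_S = 0.7500·2.760 − 0.62 − 0.76 = 0.690.

0.690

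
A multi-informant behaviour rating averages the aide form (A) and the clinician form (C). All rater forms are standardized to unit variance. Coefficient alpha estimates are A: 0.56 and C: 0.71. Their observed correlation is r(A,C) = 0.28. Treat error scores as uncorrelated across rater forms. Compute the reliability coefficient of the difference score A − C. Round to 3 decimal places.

0.493

Var(A−C) = 1 + 1 − 2·0.28 = 2 − 0.56 = 1.44.
Under uncorrelated errors the observed covariances equal the true-score covariances, so only the own-variance terms attenuate.
True-score variance = [0.56 + 0.71] − 0.56 = 1.27 − 0.56 = 0.71.
Reliability = 0.71 / 1.44 = 0.493.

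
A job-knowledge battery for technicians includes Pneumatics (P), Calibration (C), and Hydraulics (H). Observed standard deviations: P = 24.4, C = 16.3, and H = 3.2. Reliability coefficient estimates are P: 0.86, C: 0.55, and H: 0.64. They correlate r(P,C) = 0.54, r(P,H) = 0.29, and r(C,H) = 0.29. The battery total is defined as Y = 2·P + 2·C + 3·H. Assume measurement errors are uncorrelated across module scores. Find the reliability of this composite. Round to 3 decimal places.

Var(Y) = 2²·24.4² + 2²·16.3² + 3²·3.2² + 2·[4·24.4·16.3·0.54 + 6·24.4·3.2·0.29 + 6·16.3·3.2·0.29] = 3536.36 + 2171.39 = 5707.75.
Because errors are independent across components, Cov(Tᵢ,Tⱼ) = Cov(Xᵢ,Xⱼ); the off-diagonal part of the true-score variance is the same as above.
True-score variance = [2²·24.4²·0.86 + 2²·16.3²·0.55 + 3²·3.2²·0.64] + 2171.39 = 2691.54 + 2171.39 = 4862.92.
Reliability = 4862.92 / 5707.75 = 0.852.

0.852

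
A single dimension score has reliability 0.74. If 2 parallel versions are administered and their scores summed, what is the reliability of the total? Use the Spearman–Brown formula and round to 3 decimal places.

ρ_k = kρ / (1 + (k−1)ρ) = 2·0.74 / (1 + 1·0.74) = 1.480 / 1.740 = 0.851.

0.851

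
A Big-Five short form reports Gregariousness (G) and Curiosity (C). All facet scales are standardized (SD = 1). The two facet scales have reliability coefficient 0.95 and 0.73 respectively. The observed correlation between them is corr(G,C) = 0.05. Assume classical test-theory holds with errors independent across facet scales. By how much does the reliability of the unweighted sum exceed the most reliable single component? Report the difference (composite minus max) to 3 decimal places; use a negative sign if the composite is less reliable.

Var(sum) = 2 + 0.1 = 2.1; true-score variance = 1.68 + 0.1 = 1.78; composite reliability = 0.8476.
Max component reliability = 0.9500.
Difference = 0.8476 − 0.9500 = -0.102.

-0.102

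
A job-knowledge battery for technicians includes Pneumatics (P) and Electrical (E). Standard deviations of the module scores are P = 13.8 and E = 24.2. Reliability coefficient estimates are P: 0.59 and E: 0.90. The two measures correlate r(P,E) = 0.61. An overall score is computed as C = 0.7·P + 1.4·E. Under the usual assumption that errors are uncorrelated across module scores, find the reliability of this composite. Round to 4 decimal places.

Var(C) = 0.7²·13.8² + 1.4²·24.2² + 2·[0.98·13.8·24.2·0.61] = 1241.17 + 399.283 = 1640.45.
With uncorrelated errors the cross-covariances are all true-score covariance, so they carry over unchanged; only the diagonal terms shrink to ρᵢσᵢ².
True-score variance = [0.7²·13.8²·0.59 + 1.4²·24.2²·0.90] + 399.283 = 1088.13 + 399.283 = 1487.41.
Reliability = 1487.41 / 1640.45 = 0.9067.

0.9067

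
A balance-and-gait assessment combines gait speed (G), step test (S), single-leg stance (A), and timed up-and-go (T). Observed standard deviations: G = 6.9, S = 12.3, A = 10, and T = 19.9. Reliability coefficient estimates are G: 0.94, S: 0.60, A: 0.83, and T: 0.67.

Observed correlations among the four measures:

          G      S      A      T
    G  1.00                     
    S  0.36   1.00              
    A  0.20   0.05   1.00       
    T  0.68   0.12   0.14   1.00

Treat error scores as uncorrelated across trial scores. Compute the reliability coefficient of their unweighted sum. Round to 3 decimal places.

Var(G+S+A+T) = 6.9² + 12.3² + 10² + 19.9² + 2·[6.9·12.3·0.36 + 6.9·10·0.20 + 6.9·19.9·0.68 + 12.3·10·0.05 + 12.3·19.9·0.12 + 10·19.9·0.14] = 694.91 + 402.213 = 1097.12.
Because errors are independent across components, Cov(Tᵢ,Tⱼ) = Cov(Xᵢ,Xⱼ); the off-diagonal part of the true-score variance is the same as above.
True-score variance = [6.9²·0.94 + 12.3²·0.60 + 10²·0.83 + 19.9²·0.67] + 402.213 = 483.854 + 402.213 = 886.067.
Reliability = 886.067 / 1097.12 = 0.808.

0.808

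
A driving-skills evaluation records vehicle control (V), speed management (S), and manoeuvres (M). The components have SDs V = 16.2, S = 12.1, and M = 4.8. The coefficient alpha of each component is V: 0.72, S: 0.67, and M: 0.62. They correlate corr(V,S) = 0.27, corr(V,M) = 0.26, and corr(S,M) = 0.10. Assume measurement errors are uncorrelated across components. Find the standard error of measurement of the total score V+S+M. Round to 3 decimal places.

11.426

Var(total) = 431.89 + 157.902 = 589.792.
True-score variance = 301.336 + 157.902 = 459.238, so reliability = 0.7786.
Error variance = 589.792 − 459.238 = 130.554; SEM = √130.554 = 11.426.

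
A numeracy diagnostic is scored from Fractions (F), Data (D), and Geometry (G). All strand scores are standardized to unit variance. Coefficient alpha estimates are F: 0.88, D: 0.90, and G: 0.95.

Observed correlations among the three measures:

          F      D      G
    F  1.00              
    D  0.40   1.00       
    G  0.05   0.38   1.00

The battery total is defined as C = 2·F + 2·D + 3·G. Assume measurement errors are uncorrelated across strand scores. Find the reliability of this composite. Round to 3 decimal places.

0.948

Var(C) = 2² + 2² + 3² + 2·[4·0.40 + 6·0.05 + 6·0.38] = 17 + 8.36 = 25.36.
Under uncorrelated errors the observed covariances equal the true-score covariances, so only the own-variance terms attenuate.
True-score variance = [2²·0.88 + 2²·0.90 + 3²·0.95] + 8.36 = 15.67 + 8.36 = 24.03.
Reliability = 24.03 / 25.36 = 0.948.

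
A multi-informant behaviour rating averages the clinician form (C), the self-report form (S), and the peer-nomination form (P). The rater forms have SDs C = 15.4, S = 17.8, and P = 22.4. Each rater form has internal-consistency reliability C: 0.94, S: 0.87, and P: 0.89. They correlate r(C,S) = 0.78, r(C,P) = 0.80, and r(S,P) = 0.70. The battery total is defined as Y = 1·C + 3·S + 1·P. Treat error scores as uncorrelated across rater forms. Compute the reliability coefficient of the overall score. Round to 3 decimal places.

0.938

Var(Y) = 15.4² + 3²·17.8² + 22.4² + 2·[3·15.4·17.8·0.78 + 15.4·22.4·0.80 + 3·17.8·22.4·0.70] = 3590.48 + 3509.44 = 7099.92.
Because errors are independent across components, Cov(Tᵢ,Tⱼ) = Cov(Xᵢ,Xⱼ); the off-diagonal part of the true-score variance is the same as above.
True-score variance = [15.4²·0.94 + 3²·17.8²·0.87 + 22.4²·0.89] + 3509.44 = 3150.35 + 3509.44 = 6659.8.
Reliability = 6659.8 / 7099.92 = 0.938.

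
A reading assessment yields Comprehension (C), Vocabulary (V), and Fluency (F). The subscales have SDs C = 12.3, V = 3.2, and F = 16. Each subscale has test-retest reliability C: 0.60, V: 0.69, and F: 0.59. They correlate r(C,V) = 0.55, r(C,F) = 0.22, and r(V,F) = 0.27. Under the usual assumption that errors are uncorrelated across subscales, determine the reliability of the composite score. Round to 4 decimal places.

Var(C+V+F) = 12.3² + 3.2² + 16² + 2·[12.3·3.2·0.55 + 12.3·16·0.22 + 3.2·16·0.27] = 417.53 + 157.536 = 575.066.
Because errors are independent across components, Cov(Tᵢ,Tⱼ) = Cov(Xᵢ,Xⱼ); the off-diagonal part of the true-score variance is the same as above.
True-score variance = [12.3²·0.60 + 3.2²·0.69 + 16²·0.59] + 157.536 = 248.88 + 157.536 = 406.416.
Reliability = 406.416 / 575.066 = 0.7067.

0.7067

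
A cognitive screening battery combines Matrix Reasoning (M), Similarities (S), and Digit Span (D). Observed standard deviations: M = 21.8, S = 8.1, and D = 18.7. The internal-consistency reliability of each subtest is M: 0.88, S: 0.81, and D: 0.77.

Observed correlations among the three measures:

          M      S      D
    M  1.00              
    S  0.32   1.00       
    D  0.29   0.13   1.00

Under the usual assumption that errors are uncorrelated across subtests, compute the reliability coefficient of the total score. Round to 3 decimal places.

Var(M+S+D) = 21.8² + 8.1² + 18.7² + 2·[21.8·8.1·0.32 + 21.8·18.7·0.29 + 8.1·18.7·0.13] = 890.54 + 388.836 = 1279.38.
Because errors are independent across components, Cov(Tᵢ,Tⱼ) = Cov(Xᵢ,Xⱼ); the off-diagonal part of the true-score variance is the same as above.
True-score variance = [21.8²·0.88 + 8.1²·0.81 + 18.7²·0.77] + 388.836 = 740.617 + 388.836 = 1129.45.
Reliability = 1129.45 / 1279.38 = 0.883.

0.883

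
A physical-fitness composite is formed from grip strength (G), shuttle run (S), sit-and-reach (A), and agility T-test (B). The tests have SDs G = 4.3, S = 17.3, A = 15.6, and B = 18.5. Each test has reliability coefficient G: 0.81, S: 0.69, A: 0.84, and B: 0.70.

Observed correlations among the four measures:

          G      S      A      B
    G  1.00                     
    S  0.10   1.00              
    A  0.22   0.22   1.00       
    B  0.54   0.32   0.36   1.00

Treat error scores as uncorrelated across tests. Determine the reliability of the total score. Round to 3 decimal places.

Var(G+S+A+B) = 4.3² + 17.3² + 15.6² + 18.5² + 2·[4.3·17.3·0.10 + 4.3·15.6·0.22 + 4.3·18.5·0.54 + 17.3·15.6·0.22 + 17.3·18.5·0.32 + 15.6·18.5·0.36] = 903.39 + 661.678 = 1565.07.
Because errors are independent across components, Cov(Tᵢ,Tⱼ) = Cov(Xᵢ,Xⱼ); the off-diagonal part of the true-score variance is the same as above.
True-score variance = [4.3²·0.81 + 17.3²·0.69 + 15.6²·0.84 + 18.5²·0.70] + 661.678 = 665.484 + 661.678 = 1327.16.
Reliability = 1327.16 / 1565.07 = 0.848.

0.848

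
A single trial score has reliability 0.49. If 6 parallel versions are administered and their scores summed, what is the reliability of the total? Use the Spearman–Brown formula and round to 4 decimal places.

ρ_k = kρ / (1 + (k−1)ρ) = 6·0.49 / (1 + 5·0.49) = 2.940 / 3.450 = 0.8522.

0.8522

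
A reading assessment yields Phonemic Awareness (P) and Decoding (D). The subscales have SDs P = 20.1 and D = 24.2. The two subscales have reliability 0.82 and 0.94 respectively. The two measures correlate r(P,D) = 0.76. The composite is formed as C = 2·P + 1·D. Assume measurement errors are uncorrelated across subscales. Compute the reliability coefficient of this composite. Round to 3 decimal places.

0.911

Var(C) = 2²·20.1² + 24.2² + 2·[2·20.1·24.2·0.76] = 2201.68 + 1478.72 = 3680.4.
Because errors are independent across components, Cov(Tᵢ,Tⱼ) = Cov(Xᵢ,Xⱼ); the off-diagonal part of the true-score variance is the same as above.
True-score variance = [2²·20.1²·0.82 + 24.2²·0.94] + 1478.72 = 1875.65 + 1478.72 = 3354.37.
Reliability = 3354.37 / 3680.4 = 0.911.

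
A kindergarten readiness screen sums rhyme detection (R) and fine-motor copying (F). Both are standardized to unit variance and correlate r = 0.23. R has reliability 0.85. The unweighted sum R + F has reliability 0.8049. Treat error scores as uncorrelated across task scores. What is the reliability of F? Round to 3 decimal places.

0.670

Var(R+F) = 2 + 2·0.23 = 2.460.
True-score variance = ρ_R + ρ_F + 2·0.23, so 0.8049 = (0.85 + ρ_F + 0.46) / 2.460.
ρ_F = 0.8049·2.460 − 0.85 − 0.46 = 0.670.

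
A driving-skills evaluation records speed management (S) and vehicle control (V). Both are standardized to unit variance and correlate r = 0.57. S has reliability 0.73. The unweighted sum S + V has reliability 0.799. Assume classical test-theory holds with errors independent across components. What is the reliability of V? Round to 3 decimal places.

0.639

Var(S+V) = 2 + 2·0.57 = 3.140.
True-score variance = ρ_S + ρ_V + 2·0.57, so 0.799 = (0.73 + ρ_V + 1.14) / 3.140.
ρ_V = 0.799·3.140 − 0.73 − 1.14 = 0.639.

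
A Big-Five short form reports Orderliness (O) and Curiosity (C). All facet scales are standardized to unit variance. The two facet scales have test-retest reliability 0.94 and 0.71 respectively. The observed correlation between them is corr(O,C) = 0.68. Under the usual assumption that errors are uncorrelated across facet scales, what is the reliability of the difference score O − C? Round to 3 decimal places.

0.453

Var(O−C) = 1 + 1 − 2·0.68 = 2 − 1.36 = 0.64.
With uncorrelated errors the cross-covariances are all true-score covariance, so they carry over unchanged; only the diagonal terms shrink to ρᵢσᵢ².
True-score variance = [0.94 + 0.71] − 1.36 = 1.65 − 1.36 = 0.29.
Reliability = 0.29 / 0.64 = 0.453.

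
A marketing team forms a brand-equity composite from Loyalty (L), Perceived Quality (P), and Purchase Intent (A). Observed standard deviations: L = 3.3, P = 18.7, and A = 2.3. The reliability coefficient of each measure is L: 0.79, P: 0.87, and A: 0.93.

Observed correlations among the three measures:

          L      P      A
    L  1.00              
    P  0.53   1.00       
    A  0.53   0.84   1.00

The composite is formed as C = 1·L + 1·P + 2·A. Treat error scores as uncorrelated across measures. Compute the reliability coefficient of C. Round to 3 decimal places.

0.919

Var(C) = 3.3² + 18.7² + 2²·2.3² + 2·[3.3·18.7·0.53 + 2·3.3·2.3·0.53 + 2·18.7·2.3·0.84] = 381.74 + 226.017 = 607.757.
Because errors are independent across components, Cov(Tᵢ,Tⱼ) = Cov(Xᵢ,Xⱼ); the off-diagonal part of the true-score variance is the same as above.
True-score variance = [3.3²·0.79 + 18.7²·0.87 + 2²·2.3²·0.93] + 226.017 = 332.512 + 226.017 = 558.529.
Reliability = 558.529 / 607.757 = 0.919.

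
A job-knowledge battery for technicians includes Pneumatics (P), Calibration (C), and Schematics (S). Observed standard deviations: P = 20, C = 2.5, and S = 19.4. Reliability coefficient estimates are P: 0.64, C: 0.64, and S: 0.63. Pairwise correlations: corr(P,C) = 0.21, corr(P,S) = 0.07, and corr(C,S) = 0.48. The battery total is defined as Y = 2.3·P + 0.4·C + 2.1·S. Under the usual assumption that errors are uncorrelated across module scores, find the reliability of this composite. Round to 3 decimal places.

0.664

Var(Y) = 2.3²·20² + 0.4²·2.5² + 2.1²·19.4² + 2·[0.92·20·2.5·0.21 + 4.83·20·19.4·0.07 + 0.84·2.5·19.4·0.48] = 3776.75 + 320.796 = 4097.54.
With uncorrelated errors the cross-covariances are all true-score covariance, so they carry over unchanged; only the diagonal terms shrink to ρᵢσᵢ².
True-score variance = [2.3²·20²·0.64 + 0.4²·2.5²·0.64 + 2.1²·19.4²·0.63] + 320.796 = 2400.52 + 320.796 = 2721.32.
Reliability = 2721.32 / 4097.54 = 0.664.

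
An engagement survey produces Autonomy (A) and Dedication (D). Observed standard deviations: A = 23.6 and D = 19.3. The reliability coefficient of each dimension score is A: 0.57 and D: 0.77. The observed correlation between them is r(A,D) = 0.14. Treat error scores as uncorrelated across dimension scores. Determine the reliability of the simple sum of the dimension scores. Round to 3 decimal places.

Var(A+D) = 23.6² + 19.3² + 2·[23.6·19.3·0.14] = 929.45 + 127.534 = 1056.98.
Under uncorrelated errors the observed covariances equal the true-score covariances, so only the own-variance terms attenuate.
True-score variance = [23.6²·0.57 + 19.3²·0.77] + 127.534 = 604.284 + 127.534 = 731.819.
Reliability = 731.819 / 1056.98 = 0.692.

0.692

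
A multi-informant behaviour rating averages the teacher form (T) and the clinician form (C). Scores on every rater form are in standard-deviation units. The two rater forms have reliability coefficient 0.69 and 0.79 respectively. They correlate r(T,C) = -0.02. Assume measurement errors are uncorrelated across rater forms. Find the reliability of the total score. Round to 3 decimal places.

Var(T+C) = 2 + 2·[(-0.02)] = 2 − 0.04 = 1.96.
Because errors are independent across components, Cov(Tᵢ,Tⱼ) = Cov(Xᵢ,Xⱼ); the off-diagonal part of the true-score variance is the same as above.
True-score variance = [0.69 + 0.79] − 0.04 = 1.48 − 0.04 = 1.44.
Reliability = 1.44 / 1.96 = 0.735.

0.735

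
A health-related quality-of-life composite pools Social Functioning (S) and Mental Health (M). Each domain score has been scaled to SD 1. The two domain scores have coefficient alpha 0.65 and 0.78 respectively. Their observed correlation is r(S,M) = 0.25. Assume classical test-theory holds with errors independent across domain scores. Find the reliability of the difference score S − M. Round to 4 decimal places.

0.6200

Var(S−M) = 1 + 1 − 2·0.25 = 2 − 0.5 = 1.5.
Because errors are independent across components, Cov(Tᵢ,Tⱼ) = Cov(Xᵢ,Xⱼ); the off-diagonal part of the true-score variance is the same as above.
True-score variance = [0.65 + 0.78] − 0.5 = 1.43 − 0.5 = 0.93.
Reliability = 0.93 / 1.5 = 0.6200.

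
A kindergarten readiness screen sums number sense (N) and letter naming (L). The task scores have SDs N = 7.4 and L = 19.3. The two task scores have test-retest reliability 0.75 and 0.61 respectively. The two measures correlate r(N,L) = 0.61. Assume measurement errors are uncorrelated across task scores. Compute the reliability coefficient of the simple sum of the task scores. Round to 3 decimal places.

Var(N+L) = 7.4² + 19.3² + 2·[7.4·19.3·0.61] = 427.25 + 174.24 = 601.49.
With uncorrelated errors the cross-covariances are all true-score covariance, so they carry over unchanged; only the diagonal terms shrink to ρᵢσᵢ².
True-score variance = [7.4²·0.75 + 19.3²·0.61] + 174.24 = 268.289 + 174.24 = 442.529.
Reliability = 442.529 / 601.49 = 0.736.

0.736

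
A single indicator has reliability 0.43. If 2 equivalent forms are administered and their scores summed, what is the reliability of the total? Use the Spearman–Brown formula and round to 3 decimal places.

0.601

ρ_k = kρ / (1 + (k−1)ρ) = 2·0.43 / (1 + 1·0.43) = 0.860 / 1.430 = 0.601.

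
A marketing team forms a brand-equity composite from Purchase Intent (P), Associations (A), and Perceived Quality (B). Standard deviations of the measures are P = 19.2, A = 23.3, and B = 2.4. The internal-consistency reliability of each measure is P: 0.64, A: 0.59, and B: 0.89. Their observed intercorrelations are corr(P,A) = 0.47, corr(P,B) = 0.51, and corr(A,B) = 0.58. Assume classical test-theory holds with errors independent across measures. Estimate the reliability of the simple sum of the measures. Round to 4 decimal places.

0.7545

Var(P+A+B) = 19.2² + 23.3² + 2.4² + 2·[19.2·23.3·0.47 + 19.2·2.4·0.51 + 23.3·2.4·0.58] = 917.29 + 532.387 = 1449.68.
Under uncorrelated errors the observed covariances equal the true-score covariances, so only the own-variance terms attenuate.
True-score variance = [19.2²·0.64 + 23.3²·0.59 + 2.4²·0.89] + 532.387 = 561.361 + 532.387 = 1093.75.
Reliability = 1093.75 / 1449.68 = 0.7545.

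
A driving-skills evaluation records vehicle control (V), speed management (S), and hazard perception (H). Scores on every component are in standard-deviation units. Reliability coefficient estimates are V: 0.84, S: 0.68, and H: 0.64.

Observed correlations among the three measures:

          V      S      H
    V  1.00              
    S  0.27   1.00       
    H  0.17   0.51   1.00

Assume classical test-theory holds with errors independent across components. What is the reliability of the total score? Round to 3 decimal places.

Var(V+S+H) = 3 + 2·[0.27 + 0.17 + 0.51] = 3 + 1.9 = 4.9.
Under uncorrelated errors the observed covariances equal the true-score covariances, so only the own-variance terms attenuate.
True-score variance = [0.84 + 0.68 + 0.64] + 1.9 = 2.16 + 1.9 = 4.06.
Reliability = 4.06 / 4.9 = 0.829.

0.829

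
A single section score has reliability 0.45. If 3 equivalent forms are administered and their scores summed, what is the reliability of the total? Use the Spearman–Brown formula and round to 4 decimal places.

ρ_k = kρ / (1 + (k−1)ρ) = 3·0.45 / (1 + 2·0.45) = 1.350 / 1.900 = 0.7105.

0.7105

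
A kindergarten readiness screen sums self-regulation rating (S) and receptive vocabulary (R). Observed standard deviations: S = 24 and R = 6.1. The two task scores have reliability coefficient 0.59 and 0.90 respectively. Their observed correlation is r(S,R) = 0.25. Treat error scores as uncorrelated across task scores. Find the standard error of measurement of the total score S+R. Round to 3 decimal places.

Var(total) = 613.21 + 73.2 = 686.41.
True-score variance = 373.329 + 73.2 = 446.529, so reliability = 0.6505.
Error variance = 686.41 − 446.529 = 239.881; SEM = √239.881 = 15.488.

15.488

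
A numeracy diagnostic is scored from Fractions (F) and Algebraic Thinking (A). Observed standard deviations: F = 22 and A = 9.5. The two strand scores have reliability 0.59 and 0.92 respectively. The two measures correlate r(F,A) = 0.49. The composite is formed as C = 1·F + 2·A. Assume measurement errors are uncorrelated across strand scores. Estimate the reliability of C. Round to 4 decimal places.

0.8188

Var(C) = 22² + 2²·9.5² + 2·[2·22·9.5·0.49] = 845 + 409.64 = 1254.64.
Under uncorrelated errors the observed covariances equal the true-score covariances, so only the own-variance terms attenuate.
True-score variance = [22²·0.59 + 2²·9.5²·0.92] + 409.64 = 617.68 + 409.64 = 1027.32.
Reliability = 1027.32 / 1254.64 = 0.8188.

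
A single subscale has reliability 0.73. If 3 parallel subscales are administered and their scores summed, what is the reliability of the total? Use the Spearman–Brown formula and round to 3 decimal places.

0.890

ρ_k = kρ / (1 + (k−1)ρ) = 3·0.73 / (1 + 2·0.73) = 2.190 / 2.460 = 0.890.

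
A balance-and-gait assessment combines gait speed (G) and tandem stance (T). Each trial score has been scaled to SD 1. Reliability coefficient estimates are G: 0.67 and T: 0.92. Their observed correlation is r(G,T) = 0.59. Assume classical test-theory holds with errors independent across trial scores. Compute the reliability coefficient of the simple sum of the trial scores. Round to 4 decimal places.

Var(G+T) = 2 + 2·[0.59] = 2 + 1.18 = 3.18.
With uncorrelated errors the cross-covariances are all true-score covariance, so they carry over unchanged; only the diagonal terms shrink to ρᵢσᵢ².
True-score variance = [0.67 + 0.92] + 1.18 = 1.59 + 1.18 = 2.77.
Reliability = 2.77 / 3.18 = 0.8711.

0.8711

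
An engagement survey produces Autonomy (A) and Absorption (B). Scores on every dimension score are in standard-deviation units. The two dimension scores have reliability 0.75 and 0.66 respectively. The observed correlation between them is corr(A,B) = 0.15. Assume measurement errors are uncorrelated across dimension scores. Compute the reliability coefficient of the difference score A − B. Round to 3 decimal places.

Var(A−B) = 1 + 1 − 2·0.15 = 2 − 0.3 = 1.7.
With uncorrelated errors the cross-covariances are all true-score covariance, so they carry over unchanged; only the diagonal terms shrink to ρᵢσᵢ².
True-score variance = [0.75 + 0.66] − 0.3 = 1.41 − 0.3 = 1.11.
Reliability = 1.11 / 1.7 = 0.653.

0.653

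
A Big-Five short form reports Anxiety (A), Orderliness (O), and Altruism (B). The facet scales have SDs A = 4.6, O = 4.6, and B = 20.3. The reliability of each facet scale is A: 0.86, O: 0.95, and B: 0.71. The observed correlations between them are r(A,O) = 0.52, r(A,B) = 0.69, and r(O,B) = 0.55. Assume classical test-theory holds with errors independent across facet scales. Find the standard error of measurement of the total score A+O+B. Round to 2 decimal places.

Var(total) = 454.41 + 253.589 = 707.999.
True-score variance = 330.884 + 253.589 = 584.472, so reliability = 0.8255.
Error variance = 707.999 − 584.472 = 123.527; SEM = √123.527 = 11.11.

11.11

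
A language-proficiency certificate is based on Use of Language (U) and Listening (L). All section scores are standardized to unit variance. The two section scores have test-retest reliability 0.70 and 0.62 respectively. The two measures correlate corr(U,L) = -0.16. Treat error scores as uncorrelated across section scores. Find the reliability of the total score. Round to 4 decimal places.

Var(U+L) = 2 + 2·[(-0.16)] = 2 − 0.32 = 1.68.
Because errors are independent across components, Cov(Tᵢ,Tⱼ) = Cov(Xᵢ,Xⱼ); the off-diagonal part of the true-score variance is the same as above.
True-score variance = [0.70 + 0.62] − 0.32 = 1.32 − 0.32 = 1.
Reliability = 1 / 1.68 = 0.5952.

0.5952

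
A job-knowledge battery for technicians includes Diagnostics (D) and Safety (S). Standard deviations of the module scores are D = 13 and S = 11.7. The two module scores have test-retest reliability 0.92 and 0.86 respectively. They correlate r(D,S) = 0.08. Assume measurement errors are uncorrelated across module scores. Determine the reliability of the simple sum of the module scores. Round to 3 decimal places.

Var(D+S) = 13² + 11.7² + 2·[13·11.7·0.08] = 305.89 + 24.336 = 330.226.
Because errors are independent across components, Cov(Tᵢ,Tⱼ) = Cov(Xᵢ,Xⱼ); the off-diagonal part of the true-score variance is the same as above.
True-score variance = [13²·0.92 + 11.7²·0.86] + 24.336 = 273.205 + 24.336 = 297.541.
Reliability = 297.541 / 330.226 = 0.901.

0.901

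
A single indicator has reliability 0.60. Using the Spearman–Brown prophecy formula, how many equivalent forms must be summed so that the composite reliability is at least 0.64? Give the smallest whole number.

2

k ≥ ρ*(1−ρ₁)/(ρ₁(1−ρ*)) = 0.64·0.40 / (0.60·0.36) = 1.185.
Smallest integer k = 2.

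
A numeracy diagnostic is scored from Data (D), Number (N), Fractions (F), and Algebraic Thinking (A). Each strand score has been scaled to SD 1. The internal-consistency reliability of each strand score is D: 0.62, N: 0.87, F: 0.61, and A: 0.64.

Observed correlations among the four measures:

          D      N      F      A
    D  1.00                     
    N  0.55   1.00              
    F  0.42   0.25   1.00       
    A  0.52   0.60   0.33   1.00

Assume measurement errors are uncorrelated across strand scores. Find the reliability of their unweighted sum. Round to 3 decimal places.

Var(D+N+F+A) = 4 + 2·[0.55 + 0.42 + 0.52 + 0.25 + 0.60 + 0.33] = 4 + 5.34 = 9.34.
Because errors are independent across components, Cov(Tᵢ,Tⱼ) = Cov(Xᵢ,Xⱼ); the off-diagonal part of the true-score variance is the same as above.
True-score variance = [0.62 + 0.87 + 0.61 + 0.64] + 5.34 = 2.74 + 5.34 = 8.08.
Reliability = 8.08 / 9.34 = 0.865.

0.865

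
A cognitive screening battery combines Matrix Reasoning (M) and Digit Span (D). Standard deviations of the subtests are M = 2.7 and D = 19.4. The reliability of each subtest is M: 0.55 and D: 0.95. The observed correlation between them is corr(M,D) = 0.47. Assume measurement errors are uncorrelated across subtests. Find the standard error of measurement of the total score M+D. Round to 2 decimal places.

Var(total) = 383.65 + 49.2372 = 432.887.
True-score variance = 361.551 + 49.2372 = 410.789, so reliability = 0.9490.
Error variance = 432.887 − 410.789 = 22.0985; SEM = √22.0985 = 4.70.

4.70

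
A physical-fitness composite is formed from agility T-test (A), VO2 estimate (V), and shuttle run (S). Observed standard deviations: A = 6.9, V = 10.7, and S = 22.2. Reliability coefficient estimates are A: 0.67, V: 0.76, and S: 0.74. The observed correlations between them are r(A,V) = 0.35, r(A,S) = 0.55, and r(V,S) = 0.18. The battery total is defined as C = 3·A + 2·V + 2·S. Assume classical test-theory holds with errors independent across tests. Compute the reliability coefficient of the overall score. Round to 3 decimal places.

Var(C) = 3²·6.9² + 2²·10.7² + 2²·22.2² + 2·[6·6.9·10.7·0.35 + 6·6.9·22.2·0.55 + 4·10.7·22.2·0.18] = 2857.81 + 1663.13 = 4520.94.
With uncorrelated errors the cross-covariances are all true-score covariance, so they carry over unchanged; only the diagonal terms shrink to ρᵢσᵢ².
True-score variance = [3²·6.9²·0.67 + 2²·10.7²·0.76 + 2²·22.2²·0.74] + 1663.13 = 2093.94 + 1663.13 = 3757.08.
Reliability = 3757.08 / 4520.94 = 0.831.

0.831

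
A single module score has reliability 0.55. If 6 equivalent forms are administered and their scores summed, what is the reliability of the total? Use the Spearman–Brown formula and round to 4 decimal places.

ρ_k = kρ / (1 + (k−1)ρ) = 6·0.55 / (1 + 5·0.55) = 3.300 / 3.750 = 0.8800.

0.8800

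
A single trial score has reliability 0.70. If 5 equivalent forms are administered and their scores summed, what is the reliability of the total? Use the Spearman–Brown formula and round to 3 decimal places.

0.921

ρ_k = kρ / (1 + (k−1)ρ) = 5·0.70 / (1 + 4·0.70) = 3.500 / 3.800 = 0.921.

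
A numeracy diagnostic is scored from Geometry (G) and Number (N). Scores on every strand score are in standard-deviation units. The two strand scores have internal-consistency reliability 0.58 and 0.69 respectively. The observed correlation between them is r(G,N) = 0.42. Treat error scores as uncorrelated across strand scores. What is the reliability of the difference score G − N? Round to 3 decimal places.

0.371

Var(G−N) = 1 + 1 − 2·0.42 = 2 − 0.84 = 1.16.
Because errors are independent across components, Cov(Tᵢ,Tⱼ) = Cov(Xᵢ,Xⱼ); the off-diagonal part of the true-score variance is the same as above.
True-score variance = [0.58 + 0.69] − 0.84 = 1.27 − 0.84 = 0.43.
Reliability = 0.43 / 1.16 = 0.371.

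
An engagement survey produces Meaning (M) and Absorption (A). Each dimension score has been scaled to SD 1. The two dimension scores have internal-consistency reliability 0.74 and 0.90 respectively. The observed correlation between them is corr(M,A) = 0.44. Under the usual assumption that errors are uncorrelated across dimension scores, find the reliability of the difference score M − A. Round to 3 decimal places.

Var(M−A) = 1 + 1 − 2·0.44 = 2 − 0.88 = 1.12.
Because errors are independent across components, Cov(Tᵢ,Tⱼ) = Cov(Xᵢ,Xⱼ); the off-diagonal part of the true-score variance is the same as above.
True-score variance = [0.74 + 0.90] − 0.88 = 1.64 − 0.88 = 0.76.
Reliability = 0.76 / 1.12 = 0.679.

0.679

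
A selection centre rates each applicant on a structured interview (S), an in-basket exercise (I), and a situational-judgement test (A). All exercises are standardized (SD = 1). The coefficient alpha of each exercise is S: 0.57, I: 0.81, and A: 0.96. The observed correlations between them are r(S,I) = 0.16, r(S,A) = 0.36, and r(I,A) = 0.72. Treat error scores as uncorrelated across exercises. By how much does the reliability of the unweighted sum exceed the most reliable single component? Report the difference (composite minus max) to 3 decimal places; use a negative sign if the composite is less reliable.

Var(sum) = 3 + 2.48 = 5.48; true-score variance = 2.34 + 2.48 = 4.82; composite reliability = 0.8796.
Max component reliability = 0.9600.
Difference = 0.8796 − 0.9600 = -0.080.

-0.080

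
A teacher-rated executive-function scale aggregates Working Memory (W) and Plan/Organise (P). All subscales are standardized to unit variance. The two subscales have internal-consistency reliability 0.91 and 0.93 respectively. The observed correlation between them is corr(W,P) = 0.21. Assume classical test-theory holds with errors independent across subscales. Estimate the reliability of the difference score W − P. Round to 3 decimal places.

0.899

Var(W−P) = 1 + 1 − 2·0.21 = 2 − 0.42 = 1.58.
Because errors are independent across components, Cov(Tᵢ,Tⱼ) = Cov(Xᵢ,Xⱼ); the off-diagonal part of the true-score variance is the same as above.
True-score variance = [0.91 + 0.93] − 0.42 = 1.84 − 0.42 = 1.42.
Reliability = 1.42 / 1.58 = 0.899.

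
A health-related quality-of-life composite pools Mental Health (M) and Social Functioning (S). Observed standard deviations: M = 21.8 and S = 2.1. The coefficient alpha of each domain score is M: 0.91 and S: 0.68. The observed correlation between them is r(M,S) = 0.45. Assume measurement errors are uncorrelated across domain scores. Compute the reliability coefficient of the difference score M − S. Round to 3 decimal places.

0.899

Var(M−S) = 21.8² + 2.1² − 2·21.8·2.1·0.45 = 479.65 − 41.202 = 438.448.
Under uncorrelated errors the observed covariances equal the true-score covariances, so only the own-variance terms attenuate.
True-score variance = [21.8²·0.91 + 2.1²·0.68] − 41.202 = 435.467 − 41.202 = 394.265.
Reliability = 394.265 / 438.448 = 0.899.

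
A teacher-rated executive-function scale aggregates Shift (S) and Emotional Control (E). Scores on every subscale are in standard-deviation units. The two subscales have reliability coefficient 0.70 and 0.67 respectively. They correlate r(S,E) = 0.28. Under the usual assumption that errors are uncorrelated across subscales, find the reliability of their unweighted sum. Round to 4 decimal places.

0.7539

Var(S+E) = 2 + 2·[0.28] = 2 + 0.56 = 2.56.
Because errors are independent across components, Cov(Tᵢ,Tⱼ) = Cov(Xᵢ,Xⱼ); the off-diagonal part of the true-score variance is the same as above.
True-score variance = [0.70 + 0.67] + 0.56 = 1.37 + 0.56 = 1.93.
Reliability = 1.93 / 2.56 = 0.7539.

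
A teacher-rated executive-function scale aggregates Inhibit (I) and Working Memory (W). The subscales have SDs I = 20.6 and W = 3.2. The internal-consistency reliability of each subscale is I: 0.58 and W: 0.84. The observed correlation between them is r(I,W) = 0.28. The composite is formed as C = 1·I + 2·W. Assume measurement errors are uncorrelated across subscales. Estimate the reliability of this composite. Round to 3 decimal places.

0.657

Var(C) = 20.6² + 2²·3.2² + 2·[2·20.6·3.2·0.28] = 465.32 + 73.8304 = 539.15.
With uncorrelated errors the cross-covariances are all true-score covariance, so they carry over unchanged; only the diagonal terms shrink to ρᵢσᵢ².
True-score variance = [20.6²·0.58 + 2²·3.2²·0.84] + 73.8304 = 280.535 + 73.8304 = 354.366.
Reliability = 354.366 / 539.15 = 0.657.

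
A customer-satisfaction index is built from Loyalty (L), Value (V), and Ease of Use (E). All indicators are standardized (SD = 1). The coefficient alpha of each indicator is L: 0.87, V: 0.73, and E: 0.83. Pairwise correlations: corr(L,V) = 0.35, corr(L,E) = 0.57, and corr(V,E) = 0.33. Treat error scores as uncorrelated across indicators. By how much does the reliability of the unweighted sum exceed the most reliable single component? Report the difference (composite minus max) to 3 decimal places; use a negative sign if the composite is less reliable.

Var(sum) = 3 + 2.5 = 5.5; true-score variance = 2.43 + 2.5 = 4.93; composite reliability = 0.8964.
Max component reliability = 0.8700.
Difference = 0.8964 − 0.8700 = 0.026.

0.026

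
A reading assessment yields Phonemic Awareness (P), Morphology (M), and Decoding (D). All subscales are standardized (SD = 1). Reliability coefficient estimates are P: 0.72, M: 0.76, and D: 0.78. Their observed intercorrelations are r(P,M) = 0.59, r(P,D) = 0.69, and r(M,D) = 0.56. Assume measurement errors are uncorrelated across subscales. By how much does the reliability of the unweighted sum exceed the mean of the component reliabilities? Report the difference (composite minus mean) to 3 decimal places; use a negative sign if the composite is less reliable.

Var(sum) = 3 + 3.68 = 6.68; true-score variance = 2.26 + 3.68 = 5.94; composite reliability = 0.8892.
Mean component reliability = 0.7533.
Difference = 0.8892 − 0.7533 = 0.136.

0.136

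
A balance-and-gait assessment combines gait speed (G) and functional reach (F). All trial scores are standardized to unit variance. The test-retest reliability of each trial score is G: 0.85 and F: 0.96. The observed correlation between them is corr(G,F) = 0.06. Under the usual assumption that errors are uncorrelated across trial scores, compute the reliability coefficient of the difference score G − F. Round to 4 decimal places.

Var(G−F) = 1 + 1 − 2·0.06 = 2 − 0.12 = 1.88.
Under uncorrelated errors the observed covariances equal the true-score covariances, so only the own-variance terms attenuate.
True-score variance = [0.85 + 0.96] − 0.12 = 1.81 − 0.12 = 1.69.
Reliability = 1.69 / 1.88 = 0.8989.

0.8989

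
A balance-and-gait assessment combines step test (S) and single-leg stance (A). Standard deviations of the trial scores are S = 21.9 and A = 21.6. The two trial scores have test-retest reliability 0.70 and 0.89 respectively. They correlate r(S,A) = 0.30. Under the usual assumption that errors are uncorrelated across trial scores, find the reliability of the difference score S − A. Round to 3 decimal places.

Var(S−A) = 21.9² + 21.6² − 2·21.9·21.6·0.30 = 946.17 − 283.824 = 662.346.
Under uncorrelated errors the observed covariances equal the true-score covariances, so only the own-variance terms attenuate.
True-score variance = [21.9²·0.70 + 21.6²·0.89] − 283.824 = 750.965 − 283.824 = 467.141.
Reliability = 467.141 / 662.346 = 0.705.

0.705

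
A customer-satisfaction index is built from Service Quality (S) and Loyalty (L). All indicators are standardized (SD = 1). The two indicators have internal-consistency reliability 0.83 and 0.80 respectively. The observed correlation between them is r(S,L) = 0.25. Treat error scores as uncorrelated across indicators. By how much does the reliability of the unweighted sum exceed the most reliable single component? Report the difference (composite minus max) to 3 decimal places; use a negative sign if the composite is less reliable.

0.022

Var(sum) = 2 + 0.5 = 2.5; true-score variance = 1.63 + 0.5 = 2.13; composite reliability = 0.8520.
Max component reliability = 0.8300.
Difference = 0.8520 − 0.8300 = 0.022.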